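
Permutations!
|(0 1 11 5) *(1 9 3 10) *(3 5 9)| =7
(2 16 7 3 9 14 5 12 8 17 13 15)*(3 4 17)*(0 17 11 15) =(0 17 13)(2 16 7 4 11 15)(3 9 14 5 12 8) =[17, 1, 16, 9, 11, 12, 6, 4, 3, 14, 10, 15, 8, 0, 5, 2, 7, 13]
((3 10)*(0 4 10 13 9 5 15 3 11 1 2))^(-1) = ((0 4 10 11 1 2)(3 13 9 5 15))^(-1) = (0 2 1 11 10 4)(3 15 5 9 13)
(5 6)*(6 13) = (5 13 6) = [0, 1, 2, 3, 4, 13, 5, 7, 8, 9, 10, 11, 12, 6]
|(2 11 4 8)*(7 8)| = 5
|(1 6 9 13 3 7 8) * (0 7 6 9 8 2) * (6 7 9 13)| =|(0 9 6 8 1 13 3 7 2)| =9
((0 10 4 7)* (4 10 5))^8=((10)(0 5 4 7))^8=(10)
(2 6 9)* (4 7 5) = (2 6 9)(4 7 5) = [0, 1, 6, 3, 7, 4, 9, 5, 8, 2]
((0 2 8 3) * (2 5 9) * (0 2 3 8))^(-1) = (0 2 3 9 5)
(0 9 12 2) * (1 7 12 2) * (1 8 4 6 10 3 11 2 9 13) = (0 13 1 7 12 8 4 6 10 3 11 2) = [13, 7, 0, 11, 6, 5, 10, 12, 4, 9, 3, 2, 8, 1]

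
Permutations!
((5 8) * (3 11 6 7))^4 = ((3 11 6 7)(5 8))^4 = (11)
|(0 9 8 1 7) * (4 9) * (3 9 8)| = |(0 4 8 1 7)(3 9)| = 10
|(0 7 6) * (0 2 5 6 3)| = 3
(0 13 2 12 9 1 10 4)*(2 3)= (0 13 3 2 12 9 1 10 4)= [13, 10, 12, 2, 0, 5, 6, 7, 8, 1, 4, 11, 9, 3]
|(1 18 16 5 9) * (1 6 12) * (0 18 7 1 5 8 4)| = |(0 18 16 8 4)(1 7)(5 9 6 12)| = 20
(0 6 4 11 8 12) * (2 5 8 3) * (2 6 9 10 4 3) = (0 9 10 4 11 2 5 8 12)(3 6) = [9, 1, 5, 6, 11, 8, 3, 7, 12, 10, 4, 2, 0]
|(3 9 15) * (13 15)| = 4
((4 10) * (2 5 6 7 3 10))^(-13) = (2 5 6 7 3 10 4)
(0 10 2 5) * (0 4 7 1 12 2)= (0 10)(1 12 2 5 4 7)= [10, 12, 5, 3, 7, 4, 6, 1, 8, 9, 0, 11, 2]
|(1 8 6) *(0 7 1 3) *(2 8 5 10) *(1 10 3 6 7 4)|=20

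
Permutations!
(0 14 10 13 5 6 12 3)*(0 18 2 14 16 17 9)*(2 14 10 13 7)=(0 16 17 9)(2 10 7)(3 18 14 13 5 6 12)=[16, 1, 10, 18, 4, 6, 12, 2, 8, 0, 7, 11, 3, 5, 13, 15, 17, 9, 14]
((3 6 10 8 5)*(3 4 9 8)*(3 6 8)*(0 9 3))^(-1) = ((0 9)(3 8 5 4)(6 10))^(-1) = (0 9)(3 4 5 8)(6 10)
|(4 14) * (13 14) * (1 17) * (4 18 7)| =|(1 17)(4 13 14 18 7)| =10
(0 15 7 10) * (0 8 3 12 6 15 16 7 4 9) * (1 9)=(0 16 7 10 8 3 12 6 15 4 1 9)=[16, 9, 2, 12, 1, 5, 15, 10, 3, 0, 8, 11, 6, 13, 14, 4, 7]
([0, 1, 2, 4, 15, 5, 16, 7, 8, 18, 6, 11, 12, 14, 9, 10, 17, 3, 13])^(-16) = [0, 1, 2, 16, 17, 5, 15, 7, 8, 9, 4, 11, 12, 13, 14, 3, 10, 6, 18]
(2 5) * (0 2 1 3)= (0 2 5 1 3)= [2, 3, 5, 0, 4, 1]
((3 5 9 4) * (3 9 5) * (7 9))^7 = (4 7 9)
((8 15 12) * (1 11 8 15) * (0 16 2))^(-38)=((0 16 2)(1 11 8)(12 15))^(-38)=(0 16 2)(1 11 8)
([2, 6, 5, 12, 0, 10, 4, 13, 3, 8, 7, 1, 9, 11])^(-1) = (0 4 6 1 11 13 7 10 5 2)(3 8 9 12)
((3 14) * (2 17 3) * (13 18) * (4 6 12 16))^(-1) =(2 14 3 17)(4 16 12 6)(13 18)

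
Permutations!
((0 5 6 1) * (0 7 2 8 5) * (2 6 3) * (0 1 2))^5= ((0 1 7 6 2 8 5 3))^5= (0 8 7 3 2 1 5 6)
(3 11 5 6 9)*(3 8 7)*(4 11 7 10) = [0, 1, 2, 7, 11, 6, 9, 3, 10, 8, 4, 5] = (3 7)(4 11 5 6 9 8 10)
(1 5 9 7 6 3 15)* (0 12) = [12, 5, 2, 15, 4, 9, 3, 6, 8, 7, 10, 11, 0, 13, 14, 1] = (0 12)(1 5 9 7 6 3 15)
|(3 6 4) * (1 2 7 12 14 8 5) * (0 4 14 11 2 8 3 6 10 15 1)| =|(0 4 6 14 3 10 15 1 8 5)(2 7 12 11)| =20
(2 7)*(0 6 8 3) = (0 6 8 3)(2 7) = [6, 1, 7, 0, 4, 5, 8, 2, 3]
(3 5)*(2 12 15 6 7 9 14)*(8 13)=(2 12 15 6 7 9 14)(3 5)(8 13)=[0, 1, 12, 5, 4, 3, 7, 9, 13, 14, 10, 11, 15, 8, 2, 6]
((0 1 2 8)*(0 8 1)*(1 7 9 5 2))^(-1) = (2 5 9 7)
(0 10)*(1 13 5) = (0 10)(1 13 5) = [10, 13, 2, 3, 4, 1, 6, 7, 8, 9, 0, 11, 12, 5]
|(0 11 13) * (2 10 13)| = 5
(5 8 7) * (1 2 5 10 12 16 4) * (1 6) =[0, 2, 5, 3, 6, 8, 1, 10, 7, 9, 12, 11, 16, 13, 14, 15, 4] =(1 2 5 8 7 10 12 16 4 6)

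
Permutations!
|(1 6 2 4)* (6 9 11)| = 6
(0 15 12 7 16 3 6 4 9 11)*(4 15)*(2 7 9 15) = (0 4 15 12 9 11)(2 7 16 3 6) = [4, 1, 7, 6, 15, 5, 2, 16, 8, 11, 10, 0, 9, 13, 14, 12, 3]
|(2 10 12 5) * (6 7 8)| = 12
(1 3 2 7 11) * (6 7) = (1 3 2 6 7 11) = [0, 3, 6, 2, 4, 5, 7, 11, 8, 9, 10, 1]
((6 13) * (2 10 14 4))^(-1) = ((2 10 14 4)(6 13))^(-1) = (2 4 14 10)(6 13)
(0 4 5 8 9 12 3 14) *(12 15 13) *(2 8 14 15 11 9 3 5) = (0 4 2 8 3 15 13 12 5 14)(9 11) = [4, 1, 8, 15, 2, 14, 6, 7, 3, 11, 10, 9, 5, 12, 0, 13]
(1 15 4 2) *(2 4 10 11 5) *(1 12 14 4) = (1 15 10 11 5 2 12 14 4) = [0, 15, 12, 3, 1, 2, 6, 7, 8, 9, 11, 5, 14, 13, 4, 10]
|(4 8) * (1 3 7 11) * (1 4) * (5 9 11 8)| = |(1 3 7 8)(4 5 9 11)| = 4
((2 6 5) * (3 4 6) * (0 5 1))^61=((0 5 2 3 4 6 1))^61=(0 6 3 5 1 4 2)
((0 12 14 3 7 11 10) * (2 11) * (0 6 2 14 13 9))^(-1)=((0 12 13 9)(2 11 10 6)(3 7 14))^(-1)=(0 9 13 12)(2 6 10 11)(3 14 7)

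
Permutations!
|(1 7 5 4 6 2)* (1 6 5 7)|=2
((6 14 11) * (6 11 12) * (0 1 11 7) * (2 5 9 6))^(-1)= ((0 1 11 7)(2 5 9 6 14 12))^(-1)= (0 7 11 1)(2 12 14 6 9 5)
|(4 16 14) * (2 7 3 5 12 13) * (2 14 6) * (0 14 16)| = 24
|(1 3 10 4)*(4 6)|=5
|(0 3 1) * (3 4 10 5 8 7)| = |(0 4 10 5 8 7 3 1)| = 8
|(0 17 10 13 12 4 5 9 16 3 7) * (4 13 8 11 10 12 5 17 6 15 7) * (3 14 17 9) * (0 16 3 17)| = 12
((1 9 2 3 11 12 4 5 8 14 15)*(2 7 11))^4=(1 12 14 7 5)(4 15 11 8 9)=((1 9 7 11 12 4 5 8 14 15)(2 3))^4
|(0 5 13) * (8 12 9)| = |(0 5 13)(8 12 9)| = 3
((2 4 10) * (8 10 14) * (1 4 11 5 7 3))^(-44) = (1 11 14 7 10)(2 4 5 8 3)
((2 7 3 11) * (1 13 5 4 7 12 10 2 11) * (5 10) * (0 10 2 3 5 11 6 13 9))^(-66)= (0 9 1 3 10)(2 13 6 11 12)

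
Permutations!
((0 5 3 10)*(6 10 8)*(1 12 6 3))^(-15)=(0 12)(1 10)(3 8)(5 6)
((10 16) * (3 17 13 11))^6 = ((3 17 13 11)(10 16))^6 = (3 13)(11 17)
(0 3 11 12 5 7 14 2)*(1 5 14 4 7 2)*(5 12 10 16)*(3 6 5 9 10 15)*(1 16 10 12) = (0 6 5 2)(3 11 15)(4 7)(9 12 14 16) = [6, 1, 0, 11, 7, 2, 5, 4, 8, 12, 10, 15, 14, 13, 16, 3, 9]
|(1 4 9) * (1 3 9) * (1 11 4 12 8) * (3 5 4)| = 15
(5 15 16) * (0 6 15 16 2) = (0 6 15 2)(5 16) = [6, 1, 0, 3, 4, 16, 15, 7, 8, 9, 10, 11, 12, 13, 14, 2, 5]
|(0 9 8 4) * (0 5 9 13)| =4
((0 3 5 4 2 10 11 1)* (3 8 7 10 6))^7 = (0 8 7 10 11 1)(2 3 4 6 5)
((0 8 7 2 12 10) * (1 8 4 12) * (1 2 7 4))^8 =(0 8 12)(1 4 10)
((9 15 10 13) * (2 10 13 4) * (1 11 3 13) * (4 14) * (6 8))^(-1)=(1 15 9 13 3 11)(2 4 14 10)(6 8)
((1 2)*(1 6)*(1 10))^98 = ((1 2 6 10))^98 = (1 6)(2 10)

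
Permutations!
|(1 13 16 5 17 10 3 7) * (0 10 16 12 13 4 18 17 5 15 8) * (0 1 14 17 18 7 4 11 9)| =|(18)(0 10 3 4 7 14 17 16 15 8 1 11 9)(12 13)| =26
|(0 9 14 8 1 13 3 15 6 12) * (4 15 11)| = |(0 9 14 8 1 13 3 11 4 15 6 12)| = 12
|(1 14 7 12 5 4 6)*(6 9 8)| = |(1 14 7 12 5 4 9 8 6)| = 9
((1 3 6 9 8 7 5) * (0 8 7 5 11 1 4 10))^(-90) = (11)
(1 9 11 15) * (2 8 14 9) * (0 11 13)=(0 11 15 1 2 8 14 9 13)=[11, 2, 8, 3, 4, 5, 6, 7, 14, 13, 10, 15, 12, 0, 9, 1]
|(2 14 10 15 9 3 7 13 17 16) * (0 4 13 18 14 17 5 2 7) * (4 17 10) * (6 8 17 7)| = |(0 7 18 14 4 13 5 2 10 15 9 3)(6 8 17 16)| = 12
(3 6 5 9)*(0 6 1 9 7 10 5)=(0 6)(1 9 3)(5 7 10)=[6, 9, 2, 1, 4, 7, 0, 10, 8, 3, 5]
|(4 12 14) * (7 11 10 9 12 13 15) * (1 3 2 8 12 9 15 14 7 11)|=6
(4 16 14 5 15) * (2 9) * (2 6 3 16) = (2 9 6 3 16 14 5 15 4) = [0, 1, 9, 16, 2, 15, 3, 7, 8, 6, 10, 11, 12, 13, 5, 4, 14]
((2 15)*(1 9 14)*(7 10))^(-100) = (15)(1 14 9)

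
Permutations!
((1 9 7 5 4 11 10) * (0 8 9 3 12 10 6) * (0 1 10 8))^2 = ((1 3 12 8 9 7 5 4 11 6))^2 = (1 12 9 5 11)(3 8 7 4 6)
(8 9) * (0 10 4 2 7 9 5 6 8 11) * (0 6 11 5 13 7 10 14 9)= [14, 1, 10, 3, 2, 11, 8, 0, 13, 5, 4, 6, 12, 7, 9]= (0 14 9 5 11 6 8 13 7)(2 10 4)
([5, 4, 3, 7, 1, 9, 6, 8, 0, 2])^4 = (0 3 5 7 9 8 2)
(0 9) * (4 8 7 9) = [4, 1, 2, 3, 8, 5, 6, 9, 7, 0] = (0 4 8 7 9)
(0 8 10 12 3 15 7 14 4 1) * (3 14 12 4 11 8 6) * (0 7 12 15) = (0 6 3)(1 7 15 12 14 11 8 10 4) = [6, 7, 2, 0, 1, 5, 3, 15, 10, 9, 4, 8, 14, 13, 11, 12]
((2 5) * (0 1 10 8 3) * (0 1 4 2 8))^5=((0 4 2 5 8 3 1 10))^5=(0 3 2 10 8 4 1 5)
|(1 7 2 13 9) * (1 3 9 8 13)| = 6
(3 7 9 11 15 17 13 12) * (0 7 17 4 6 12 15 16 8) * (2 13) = [7, 1, 13, 17, 6, 5, 12, 9, 0, 11, 10, 16, 3, 15, 14, 4, 8, 2] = (0 7 9 11 16 8)(2 13 15 4 6 12 3 17)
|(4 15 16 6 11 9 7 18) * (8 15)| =9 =|(4 8 15 16 6 11 9 7 18)|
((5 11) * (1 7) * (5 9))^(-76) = ((1 7)(5 11 9))^(-76) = (5 9 11)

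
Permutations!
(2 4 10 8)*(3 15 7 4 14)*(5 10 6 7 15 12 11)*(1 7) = (15)(1 7 4 6)(2 14 3 12 11 5 10 8) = [0, 7, 14, 12, 6, 10, 1, 4, 2, 9, 8, 5, 11, 13, 3, 15]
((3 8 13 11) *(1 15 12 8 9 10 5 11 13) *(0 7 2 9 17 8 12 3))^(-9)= (0 5 9 7 11 10 2)(1 15 3 17 8)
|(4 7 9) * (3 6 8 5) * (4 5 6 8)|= |(3 8 6 4 7 9 5)|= 7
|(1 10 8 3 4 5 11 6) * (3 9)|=9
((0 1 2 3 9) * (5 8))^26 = ((0 1 2 3 9)(5 8))^26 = (0 1 2 3 9)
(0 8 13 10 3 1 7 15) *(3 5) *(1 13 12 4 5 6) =[8, 7, 2, 13, 5, 3, 1, 15, 12, 9, 6, 11, 4, 10, 14, 0] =(0 8 12 4 5 3 13 10 6 1 7 15)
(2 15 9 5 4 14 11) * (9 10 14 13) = (2 15 10 14 11)(4 13 9 5) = [0, 1, 15, 3, 13, 4, 6, 7, 8, 5, 14, 2, 12, 9, 11, 10]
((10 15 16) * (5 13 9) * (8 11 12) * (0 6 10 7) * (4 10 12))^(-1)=((0 6 12 8 11 4 10 15 16 7)(5 13 9))^(-1)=(0 7 16 15 10 4 11 8 12 6)(5 9 13)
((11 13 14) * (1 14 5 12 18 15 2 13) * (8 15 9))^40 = ((1 14 11)(2 13 5 12 18 9 8 15))^40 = (18)(1 14 11)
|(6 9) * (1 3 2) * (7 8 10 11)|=|(1 3 2)(6 9)(7 8 10 11)|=12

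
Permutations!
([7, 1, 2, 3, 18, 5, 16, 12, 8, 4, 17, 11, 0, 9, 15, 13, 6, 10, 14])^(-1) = (0 12 7)(4 9 13 15 14 18)(6 16)(10 17)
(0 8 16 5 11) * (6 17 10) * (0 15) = (0 8 16 5 11 15)(6 17 10) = [8, 1, 2, 3, 4, 11, 17, 7, 16, 9, 6, 15, 12, 13, 14, 0, 5, 10]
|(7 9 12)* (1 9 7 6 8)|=5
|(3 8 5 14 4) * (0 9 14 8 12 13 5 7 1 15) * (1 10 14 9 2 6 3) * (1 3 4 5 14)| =14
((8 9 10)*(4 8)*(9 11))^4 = ((4 8 11 9 10))^4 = (4 10 9 11 8)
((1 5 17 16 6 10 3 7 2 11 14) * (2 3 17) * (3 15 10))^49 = (17)(1 14 11 2 5)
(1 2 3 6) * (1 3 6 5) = (1 2 6 3 5) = [0, 2, 6, 5, 4, 1, 3]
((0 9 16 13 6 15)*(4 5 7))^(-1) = (0 15 6 13 16 9)(4 7 5)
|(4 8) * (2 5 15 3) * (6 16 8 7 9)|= |(2 5 15 3)(4 7 9 6 16 8)|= 12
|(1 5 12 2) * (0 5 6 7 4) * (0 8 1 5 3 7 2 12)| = |(12)(0 3 7 4 8 1 6 2 5)| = 9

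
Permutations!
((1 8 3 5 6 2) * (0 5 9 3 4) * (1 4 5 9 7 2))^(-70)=((0 9 3 7 2 4)(1 8 5 6))^(-70)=(0 3 2)(1 5)(4 9 7)(6 8)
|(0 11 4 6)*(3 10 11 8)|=|(0 8 3 10 11 4 6)|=7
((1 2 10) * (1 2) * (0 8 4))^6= (10)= ((0 8 4)(2 10))^6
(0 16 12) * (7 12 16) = (16)(0 7 12) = [7, 1, 2, 3, 4, 5, 6, 12, 8, 9, 10, 11, 0, 13, 14, 15, 16]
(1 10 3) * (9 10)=(1 9 10 3)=[0, 9, 2, 1, 4, 5, 6, 7, 8, 10, 3]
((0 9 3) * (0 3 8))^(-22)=((0 9 8))^(-22)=(0 8 9)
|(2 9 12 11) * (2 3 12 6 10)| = |(2 9 6 10)(3 12 11)| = 12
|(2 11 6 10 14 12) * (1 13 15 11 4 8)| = |(1 13 15 11 6 10 14 12 2 4 8)| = 11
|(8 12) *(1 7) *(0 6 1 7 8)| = 5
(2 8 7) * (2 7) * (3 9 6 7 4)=(2 8)(3 9 6 7 4)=[0, 1, 8, 9, 3, 5, 7, 4, 2, 6]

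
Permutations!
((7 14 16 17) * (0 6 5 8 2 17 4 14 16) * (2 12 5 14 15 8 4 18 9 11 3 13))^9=(18)(4 5 12 8 15)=((0 6 14)(2 17 7 16 18 9 11 3 13)(4 15 8 12 5))^9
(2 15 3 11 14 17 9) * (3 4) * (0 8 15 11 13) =[8, 1, 11, 13, 3, 5, 6, 7, 15, 2, 10, 14, 12, 0, 17, 4, 16, 9] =(0 8 15 4 3 13)(2 11 14 17 9)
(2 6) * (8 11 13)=(2 6)(8 11 13)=[0, 1, 6, 3, 4, 5, 2, 7, 11, 9, 10, 13, 12, 8]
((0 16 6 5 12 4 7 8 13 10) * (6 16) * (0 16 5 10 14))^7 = ((0 6 10 16 5 12 4 7 8 13 14))^7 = (0 7 16 14 4 10 13 12 6 8 5)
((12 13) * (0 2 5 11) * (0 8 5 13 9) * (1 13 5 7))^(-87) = (0 11 1 9 5 7 12 2 8 13)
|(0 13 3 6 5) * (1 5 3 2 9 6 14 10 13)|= |(0 1 5)(2 9 6 3 14 10 13)|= 21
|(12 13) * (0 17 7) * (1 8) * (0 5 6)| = 10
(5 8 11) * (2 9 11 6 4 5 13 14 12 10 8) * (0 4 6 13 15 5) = (0 4)(2 9 11 15 5)(8 13 14 12 10) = [4, 1, 9, 3, 0, 2, 6, 7, 13, 11, 8, 15, 10, 14, 12, 5]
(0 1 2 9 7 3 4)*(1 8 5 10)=(0 8 5 10 1 2 9 7 3 4)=[8, 2, 9, 4, 0, 10, 6, 3, 5, 7, 1]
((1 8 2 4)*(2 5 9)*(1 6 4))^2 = (1 5 2 8 9)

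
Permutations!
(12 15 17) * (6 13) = [0, 1, 2, 3, 4, 5, 13, 7, 8, 9, 10, 11, 15, 6, 14, 17, 16, 12] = (6 13)(12 15 17)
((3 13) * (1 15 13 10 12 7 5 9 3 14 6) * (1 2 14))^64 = ((1 15 13)(2 14 6)(3 10 12 7 5 9))^64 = (1 15 13)(2 14 6)(3 5 12)(7 10 9)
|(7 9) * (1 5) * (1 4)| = 6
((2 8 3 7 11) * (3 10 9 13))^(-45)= (2 9 7 8 13 11 10 3)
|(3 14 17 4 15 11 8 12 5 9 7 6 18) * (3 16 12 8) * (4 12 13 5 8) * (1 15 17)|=140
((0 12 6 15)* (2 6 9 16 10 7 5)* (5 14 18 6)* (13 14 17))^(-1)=(0 15 6 18 14 13 17 7 10 16 9 12)(2 5)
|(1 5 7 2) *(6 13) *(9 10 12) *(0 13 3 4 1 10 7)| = 35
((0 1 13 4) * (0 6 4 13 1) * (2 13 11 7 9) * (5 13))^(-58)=(2 13 7)(5 11 9)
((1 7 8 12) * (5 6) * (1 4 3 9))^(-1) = (1 9 3 4 12 8 7)(5 6)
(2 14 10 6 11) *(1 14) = (1 14 10 6 11 2) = [0, 14, 1, 3, 4, 5, 11, 7, 8, 9, 6, 2, 12, 13, 10]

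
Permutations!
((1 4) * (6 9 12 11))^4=(12)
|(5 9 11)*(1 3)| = |(1 3)(5 9 11)| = 6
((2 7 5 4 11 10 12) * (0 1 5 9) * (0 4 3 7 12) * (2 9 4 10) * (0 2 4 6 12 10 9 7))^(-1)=(0 3 5 1)(2 10)(4 11)(6 7 12)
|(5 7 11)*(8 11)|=4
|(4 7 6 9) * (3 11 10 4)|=7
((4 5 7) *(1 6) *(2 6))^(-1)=((1 2 6)(4 5 7))^(-1)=(1 6 2)(4 7 5)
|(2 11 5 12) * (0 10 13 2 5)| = 10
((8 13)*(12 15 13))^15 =(8 13 15 12)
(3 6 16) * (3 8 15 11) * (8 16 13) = (16)(3 6 13 8 15 11) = [0, 1, 2, 6, 4, 5, 13, 7, 15, 9, 10, 3, 12, 8, 14, 11, 16]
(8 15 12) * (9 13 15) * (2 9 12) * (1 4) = (1 4)(2 9 13 15)(8 12) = [0, 4, 9, 3, 1, 5, 6, 7, 12, 13, 10, 11, 8, 15, 14, 2]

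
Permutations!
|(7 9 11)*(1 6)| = 6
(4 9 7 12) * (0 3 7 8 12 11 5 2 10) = (0 3 7 11 5 2 10)(4 9 8 12) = [3, 1, 10, 7, 9, 2, 6, 11, 12, 8, 0, 5, 4]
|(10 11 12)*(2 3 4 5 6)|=15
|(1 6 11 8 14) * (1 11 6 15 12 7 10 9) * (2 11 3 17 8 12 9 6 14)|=|(1 15 9)(2 11 12 7 10 6 14 3 17 8)|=30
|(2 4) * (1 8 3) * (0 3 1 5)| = |(0 3 5)(1 8)(2 4)| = 6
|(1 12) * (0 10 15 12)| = 5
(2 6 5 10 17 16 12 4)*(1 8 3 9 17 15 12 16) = [0, 8, 6, 9, 2, 10, 5, 7, 3, 17, 15, 11, 4, 13, 14, 12, 16, 1] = (1 8 3 9 17)(2 6 5 10 15 12 4)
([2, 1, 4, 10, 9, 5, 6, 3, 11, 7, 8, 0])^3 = [9, 1, 7, 11, 3, 5, 6, 8, 2, 10, 0, 4]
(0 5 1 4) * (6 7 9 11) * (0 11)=(0 5 1 4 11 6 7 9)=[5, 4, 2, 3, 11, 1, 7, 9, 8, 0, 10, 6]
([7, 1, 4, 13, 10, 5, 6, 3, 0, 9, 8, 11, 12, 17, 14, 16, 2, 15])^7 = [2, 1, 13, 10, 17, 5, 6, 4, 16, 9, 15, 11, 12, 8, 14, 7, 3, 0]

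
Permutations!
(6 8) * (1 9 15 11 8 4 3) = (1 9 15 11 8 6 4 3) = [0, 9, 2, 1, 3, 5, 4, 7, 6, 15, 10, 8, 12, 13, 14, 11]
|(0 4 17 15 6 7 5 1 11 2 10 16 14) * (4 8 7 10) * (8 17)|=|(0 17 15 6 10 16 14)(1 11 2 4 8 7 5)|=7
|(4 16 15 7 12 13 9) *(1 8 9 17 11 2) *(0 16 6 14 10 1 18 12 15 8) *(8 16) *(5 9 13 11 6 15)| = 40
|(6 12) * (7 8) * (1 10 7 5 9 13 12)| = 9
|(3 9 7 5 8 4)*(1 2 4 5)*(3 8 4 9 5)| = 4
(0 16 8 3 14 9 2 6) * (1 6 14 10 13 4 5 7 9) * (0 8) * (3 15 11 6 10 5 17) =(0 16)(1 10 13 4 17 3 5 7 9 2 14)(6 8 15 11) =[16, 10, 14, 5, 17, 7, 8, 9, 15, 2, 13, 6, 12, 4, 1, 11, 0, 3]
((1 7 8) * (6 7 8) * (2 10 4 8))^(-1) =((1 2 10 4 8)(6 7))^(-1) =(1 8 4 10 2)(6 7)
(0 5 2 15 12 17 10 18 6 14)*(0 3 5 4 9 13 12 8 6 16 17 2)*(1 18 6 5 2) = (0 4 9 13 12 1 18 16 17 10 6 14 3 2 15 8 5) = [4, 18, 15, 2, 9, 0, 14, 7, 5, 13, 6, 11, 1, 12, 3, 8, 17, 10, 16]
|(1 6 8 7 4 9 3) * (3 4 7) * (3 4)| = |(1 6 8 4 9 3)| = 6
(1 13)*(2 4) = (1 13)(2 4) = [0, 13, 4, 3, 2, 5, 6, 7, 8, 9, 10, 11, 12, 1]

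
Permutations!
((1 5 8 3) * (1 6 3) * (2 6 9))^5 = (1 8 5)(2 6 3 9)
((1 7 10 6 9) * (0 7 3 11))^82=((0 7 10 6 9 1 3 11))^82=(0 10 9 3)(1 11 7 6)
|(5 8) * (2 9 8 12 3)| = |(2 9 8 5 12 3)| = 6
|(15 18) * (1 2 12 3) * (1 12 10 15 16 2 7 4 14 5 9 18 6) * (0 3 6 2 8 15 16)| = 55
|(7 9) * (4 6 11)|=6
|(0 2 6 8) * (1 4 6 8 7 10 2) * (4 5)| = |(0 1 5 4 6 7 10 2 8)| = 9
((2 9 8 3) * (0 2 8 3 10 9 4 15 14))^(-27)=((0 2 4 15 14)(3 8 10 9))^(-27)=(0 15 2 14 4)(3 8 10 9)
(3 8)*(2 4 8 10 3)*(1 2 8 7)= (1 2 4 7)(3 10)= [0, 2, 4, 10, 7, 5, 6, 1, 8, 9, 3]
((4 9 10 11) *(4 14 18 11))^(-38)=((4 9 10)(11 14 18))^(-38)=(4 9 10)(11 14 18)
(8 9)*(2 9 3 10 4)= (2 9 8 3 10 4)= [0, 1, 9, 10, 2, 5, 6, 7, 3, 8, 4]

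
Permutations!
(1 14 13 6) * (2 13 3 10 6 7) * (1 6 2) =(1 14 3 10 2 13 7) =[0, 14, 13, 10, 4, 5, 6, 1, 8, 9, 2, 11, 12, 7, 3]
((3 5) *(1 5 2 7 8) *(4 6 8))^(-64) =((1 5 3 2 7 4 6 8))^(-64) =(8)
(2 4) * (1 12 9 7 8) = (1 12 9 7 8)(2 4) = [0, 12, 4, 3, 2, 5, 6, 8, 1, 7, 10, 11, 9]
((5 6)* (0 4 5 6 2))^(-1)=(6)(0 2 5 4)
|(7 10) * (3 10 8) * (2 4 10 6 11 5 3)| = |(2 4 10 7 8)(3 6 11 5)| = 20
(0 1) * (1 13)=(0 13 1)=[13, 0, 2, 3, 4, 5, 6, 7, 8, 9, 10, 11, 12, 1]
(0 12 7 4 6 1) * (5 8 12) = (0 5 8 12 7 4 6 1) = [5, 0, 2, 3, 6, 8, 1, 4, 12, 9, 10, 11, 7]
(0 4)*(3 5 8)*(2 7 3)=[4, 1, 7, 5, 0, 8, 6, 3, 2]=(0 4)(2 7 3 5 8)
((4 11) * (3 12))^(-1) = ((3 12)(4 11))^(-1) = (3 12)(4 11)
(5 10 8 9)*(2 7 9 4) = (2 7 9 5 10 8 4) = [0, 1, 7, 3, 2, 10, 6, 9, 4, 5, 8]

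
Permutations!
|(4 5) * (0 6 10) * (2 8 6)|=|(0 2 8 6 10)(4 5)|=10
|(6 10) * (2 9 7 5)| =|(2 9 7 5)(6 10)| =4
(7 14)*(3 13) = (3 13)(7 14) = [0, 1, 2, 13, 4, 5, 6, 14, 8, 9, 10, 11, 12, 3, 7]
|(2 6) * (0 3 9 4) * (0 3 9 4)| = |(0 9)(2 6)(3 4)| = 2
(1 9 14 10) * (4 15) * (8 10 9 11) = (1 11 8 10)(4 15)(9 14) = [0, 11, 2, 3, 15, 5, 6, 7, 10, 14, 1, 8, 12, 13, 9, 4]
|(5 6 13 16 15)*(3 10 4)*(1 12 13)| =21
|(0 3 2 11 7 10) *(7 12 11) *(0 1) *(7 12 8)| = |(0 3 2 12 11 8 7 10 1)| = 9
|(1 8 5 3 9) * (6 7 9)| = |(1 8 5 3 6 7 9)| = 7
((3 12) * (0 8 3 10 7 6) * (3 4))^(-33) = (0 6 7 10 12 3 4 8)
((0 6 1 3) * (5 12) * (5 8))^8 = (5 8 12)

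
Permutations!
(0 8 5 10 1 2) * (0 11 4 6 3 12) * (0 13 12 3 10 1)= (0 8 5 1 2 11 4 6 10)(12 13)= [8, 2, 11, 3, 6, 1, 10, 7, 5, 9, 0, 4, 13, 12]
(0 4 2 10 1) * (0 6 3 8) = [4, 6, 10, 8, 2, 5, 3, 7, 0, 9, 1] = (0 4 2 10 1 6 3 8)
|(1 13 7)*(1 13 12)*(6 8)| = |(1 12)(6 8)(7 13)| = 2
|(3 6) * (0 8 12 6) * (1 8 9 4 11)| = |(0 9 4 11 1 8 12 6 3)| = 9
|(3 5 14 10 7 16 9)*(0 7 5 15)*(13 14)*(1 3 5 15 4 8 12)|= |(0 7 16 9 5 13 14 10 15)(1 3 4 8 12)|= 45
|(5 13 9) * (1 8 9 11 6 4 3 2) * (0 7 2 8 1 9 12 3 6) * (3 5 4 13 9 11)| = |(0 7 2 11)(3 8 12 5 9 4 6 13)| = 8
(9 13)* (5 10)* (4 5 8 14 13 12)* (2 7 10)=(2 7 10 8 14 13 9 12 4 5)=[0, 1, 7, 3, 5, 2, 6, 10, 14, 12, 8, 11, 4, 9, 13]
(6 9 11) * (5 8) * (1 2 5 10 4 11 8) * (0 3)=(0 3)(1 2 5)(4 11 6 9 8 10)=[3, 2, 5, 0, 11, 1, 9, 7, 10, 8, 4, 6]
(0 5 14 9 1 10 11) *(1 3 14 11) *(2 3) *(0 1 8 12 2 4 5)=[0, 10, 3, 14, 5, 11, 6, 7, 12, 4, 8, 1, 2, 13, 9]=(1 10 8 12 2 3 14 9 4 5 11)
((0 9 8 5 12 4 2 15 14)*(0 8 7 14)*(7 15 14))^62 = (0 15 9)(2 8 12)(4 14 5)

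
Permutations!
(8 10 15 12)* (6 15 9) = (6 15 12 8 10 9) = [0, 1, 2, 3, 4, 5, 15, 7, 10, 6, 9, 11, 8, 13, 14, 12]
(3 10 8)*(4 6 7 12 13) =[0, 1, 2, 10, 6, 5, 7, 12, 3, 9, 8, 11, 13, 4] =(3 10 8)(4 6 7 12 13)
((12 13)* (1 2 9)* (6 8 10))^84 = (13)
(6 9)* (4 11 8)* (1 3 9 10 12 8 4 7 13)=[0, 3, 2, 9, 11, 5, 10, 13, 7, 6, 12, 4, 8, 1]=(1 3 9 6 10 12 8 7 13)(4 11)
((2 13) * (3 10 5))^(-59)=((2 13)(3 10 5))^(-59)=(2 13)(3 10 5)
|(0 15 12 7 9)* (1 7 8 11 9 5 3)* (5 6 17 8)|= |(0 15 12 5 3 1 7 6 17 8 11 9)|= 12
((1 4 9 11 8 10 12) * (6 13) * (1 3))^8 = ((1 4 9 11 8 10 12 3)(6 13))^8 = (13)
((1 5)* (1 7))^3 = ((1 5 7))^3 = (7)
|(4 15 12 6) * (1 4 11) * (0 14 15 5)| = 9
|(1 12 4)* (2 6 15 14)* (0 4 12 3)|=4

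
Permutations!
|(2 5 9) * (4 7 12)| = 3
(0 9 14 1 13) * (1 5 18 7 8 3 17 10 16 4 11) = (0 9 14 5 18 7 8 3 17 10 16 4 11 1 13) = [9, 13, 2, 17, 11, 18, 6, 8, 3, 14, 16, 1, 12, 0, 5, 15, 4, 10, 7]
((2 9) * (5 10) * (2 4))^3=(5 10)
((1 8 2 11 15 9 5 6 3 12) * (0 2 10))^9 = ((0 2 11 15 9 5 6 3 12 1 8 10))^9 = (0 1 6 15)(2 8 3 9)(5 11 10 12)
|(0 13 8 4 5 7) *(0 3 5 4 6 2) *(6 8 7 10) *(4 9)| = 8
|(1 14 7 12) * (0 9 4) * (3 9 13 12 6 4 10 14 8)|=|(0 13 12 1 8 3 9 10 14 7 6 4)|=12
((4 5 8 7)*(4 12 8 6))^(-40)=(4 6 5)(7 8 12)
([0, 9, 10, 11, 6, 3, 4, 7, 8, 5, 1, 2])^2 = (1 5 11 10 9 3 2)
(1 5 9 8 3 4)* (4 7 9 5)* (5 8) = [0, 4, 2, 7, 1, 8, 6, 9, 3, 5] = (1 4)(3 7 9 5 8)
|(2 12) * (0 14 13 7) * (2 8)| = 12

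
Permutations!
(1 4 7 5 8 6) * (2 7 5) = (1 4 5 8 6)(2 7) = [0, 4, 7, 3, 5, 8, 1, 2, 6]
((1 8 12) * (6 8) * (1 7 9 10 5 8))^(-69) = ((1 6)(5 8 12 7 9 10))^(-69) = (1 6)(5 7)(8 9)(10 12)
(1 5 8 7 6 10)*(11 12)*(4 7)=(1 5 8 4 7 6 10)(11 12)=[0, 5, 2, 3, 7, 8, 10, 6, 4, 9, 1, 12, 11]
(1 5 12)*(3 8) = (1 5 12)(3 8) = [0, 5, 2, 8, 4, 12, 6, 7, 3, 9, 10, 11, 1]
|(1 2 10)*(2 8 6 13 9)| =7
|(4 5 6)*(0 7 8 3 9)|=|(0 7 8 3 9)(4 5 6)|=15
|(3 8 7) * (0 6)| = 6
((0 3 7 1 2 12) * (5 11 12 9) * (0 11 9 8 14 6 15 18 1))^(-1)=(0 7 3)(1 18 15 6 14 8 2)(5 9)(11 12)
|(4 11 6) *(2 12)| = |(2 12)(4 11 6)| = 6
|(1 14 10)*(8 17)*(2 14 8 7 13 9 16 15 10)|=|(1 8 17 7 13 9 16 15 10)(2 14)|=18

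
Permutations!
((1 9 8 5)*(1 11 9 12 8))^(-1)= (1 9 11 5 8 12)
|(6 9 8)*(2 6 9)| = |(2 6)(8 9)| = 2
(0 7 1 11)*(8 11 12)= (0 7 1 12 8 11)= [7, 12, 2, 3, 4, 5, 6, 1, 11, 9, 10, 0, 8]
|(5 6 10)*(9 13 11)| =|(5 6 10)(9 13 11)| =3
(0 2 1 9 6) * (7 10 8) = (0 2 1 9 6)(7 10 8) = [2, 9, 1, 3, 4, 5, 0, 10, 7, 6, 8]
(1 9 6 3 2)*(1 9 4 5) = [0, 4, 9, 2, 5, 1, 3, 7, 8, 6] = (1 4 5)(2 9 6 3)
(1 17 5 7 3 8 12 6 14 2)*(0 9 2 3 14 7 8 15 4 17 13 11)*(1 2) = (0 9 1 13 11)(3 15 4 17 5 8 12 6 7 14) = [9, 13, 2, 15, 17, 8, 7, 14, 12, 1, 10, 0, 6, 11, 3, 4, 16, 5]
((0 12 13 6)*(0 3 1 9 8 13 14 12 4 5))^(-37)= (0 5 4)(1 3 6 13 8 9)(12 14)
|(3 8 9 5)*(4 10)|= |(3 8 9 5)(4 10)|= 4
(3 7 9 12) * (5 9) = (3 7 5 9 12) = [0, 1, 2, 7, 4, 9, 6, 5, 8, 12, 10, 11, 3]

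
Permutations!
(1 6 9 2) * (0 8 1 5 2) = (0 8 1 6 9)(2 5) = [8, 6, 5, 3, 4, 2, 9, 7, 1, 0]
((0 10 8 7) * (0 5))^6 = ((0 10 8 7 5))^6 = (0 10 8 7 5)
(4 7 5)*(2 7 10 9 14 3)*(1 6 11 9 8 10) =[0, 6, 7, 2, 1, 4, 11, 5, 10, 14, 8, 9, 12, 13, 3] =(1 6 11 9 14 3 2 7 5 4)(8 10)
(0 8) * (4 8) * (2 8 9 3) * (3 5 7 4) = [3, 1, 8, 2, 9, 7, 6, 4, 0, 5] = (0 3 2 8)(4 9 5 7)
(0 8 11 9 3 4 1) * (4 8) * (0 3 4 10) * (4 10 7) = (0 7 4 1 3 8 11 9 10) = [7, 3, 2, 8, 1, 5, 6, 4, 11, 10, 0, 9]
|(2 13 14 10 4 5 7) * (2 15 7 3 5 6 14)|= |(2 13)(3 5)(4 6 14 10)(7 15)|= 4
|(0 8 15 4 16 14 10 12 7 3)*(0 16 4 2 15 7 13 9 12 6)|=24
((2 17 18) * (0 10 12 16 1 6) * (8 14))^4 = (0 1 12)(2 17 18)(6 16 10)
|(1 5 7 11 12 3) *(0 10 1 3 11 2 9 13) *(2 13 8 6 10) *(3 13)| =|(0 2 9 8 6 10 1 5 7 3 13)(11 12)| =22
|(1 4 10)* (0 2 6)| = 3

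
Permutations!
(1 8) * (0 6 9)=(0 6 9)(1 8)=[6, 8, 2, 3, 4, 5, 9, 7, 1, 0]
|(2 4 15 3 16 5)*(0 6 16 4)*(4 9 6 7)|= 10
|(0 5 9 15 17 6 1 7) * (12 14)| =8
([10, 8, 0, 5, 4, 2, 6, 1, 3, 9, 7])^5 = [3, 0, 8, 7, 4, 1, 6, 2, 10, 9, 5]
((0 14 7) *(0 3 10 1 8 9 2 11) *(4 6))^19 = ((0 14 7 3 10 1 8 9 2 11)(4 6))^19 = (0 11 2 9 8 1 10 3 7 14)(4 6)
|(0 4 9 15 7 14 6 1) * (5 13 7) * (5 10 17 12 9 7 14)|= 40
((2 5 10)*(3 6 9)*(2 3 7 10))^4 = (3 10 7 9 6)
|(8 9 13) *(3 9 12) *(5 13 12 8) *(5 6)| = 3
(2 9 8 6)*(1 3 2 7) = (1 3 2 9 8 6 7) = [0, 3, 9, 2, 4, 5, 7, 1, 6, 8]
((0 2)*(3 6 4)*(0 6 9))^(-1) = ((0 2 6 4 3 9))^(-1) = (0 9 3 4 6 2)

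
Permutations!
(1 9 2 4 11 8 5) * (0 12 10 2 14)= (0 12 10 2 4 11 8 5 1 9 14)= [12, 9, 4, 3, 11, 1, 6, 7, 5, 14, 2, 8, 10, 13, 0]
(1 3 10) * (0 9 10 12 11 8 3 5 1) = (0 9 10)(1 5)(3 12 11 8) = [9, 5, 2, 12, 4, 1, 6, 7, 3, 10, 0, 8, 11]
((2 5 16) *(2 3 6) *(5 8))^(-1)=(2 6 3 16 5 8)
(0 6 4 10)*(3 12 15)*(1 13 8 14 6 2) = (0 2 1 13 8 14 6 4 10)(3 12 15) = [2, 13, 1, 12, 10, 5, 4, 7, 14, 9, 0, 11, 15, 8, 6, 3]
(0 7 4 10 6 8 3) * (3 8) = [7, 1, 2, 0, 10, 5, 3, 4, 8, 9, 6] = (0 7 4 10 6 3)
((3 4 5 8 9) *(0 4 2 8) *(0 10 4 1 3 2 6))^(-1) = (0 6 3 1)(2 9 8)(4 10 5)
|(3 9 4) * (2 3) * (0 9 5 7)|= 7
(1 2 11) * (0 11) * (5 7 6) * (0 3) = (0 11 1 2 3)(5 7 6) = [11, 2, 3, 0, 4, 7, 5, 6, 8, 9, 10, 1]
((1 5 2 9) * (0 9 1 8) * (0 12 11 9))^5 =((1 5 2)(8 12 11 9))^5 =(1 2 5)(8 12 11 9)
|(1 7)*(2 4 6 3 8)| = 10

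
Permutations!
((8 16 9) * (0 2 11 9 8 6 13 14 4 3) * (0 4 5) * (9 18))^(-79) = ((0 2 11 18 9 6 13 14 5)(3 4)(8 16))^(-79) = (0 11 9 13 5 2 18 6 14)(3 4)(8 16)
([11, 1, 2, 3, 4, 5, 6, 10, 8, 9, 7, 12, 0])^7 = [11, 1, 2, 3, 4, 5, 6, 10, 8, 9, 7, 12, 0]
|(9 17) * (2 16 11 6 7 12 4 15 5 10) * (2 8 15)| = |(2 16 11 6 7 12 4)(5 10 8 15)(9 17)| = 28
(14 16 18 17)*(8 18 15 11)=(8 18 17 14 16 15 11)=[0, 1, 2, 3, 4, 5, 6, 7, 18, 9, 10, 8, 12, 13, 16, 11, 15, 14, 17]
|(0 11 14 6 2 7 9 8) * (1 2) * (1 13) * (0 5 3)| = |(0 11 14 6 13 1 2 7 9 8 5 3)| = 12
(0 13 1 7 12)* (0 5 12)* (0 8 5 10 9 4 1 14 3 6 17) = (0 13 14 3 6 17)(1 7 8 5 12 10 9 4) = [13, 7, 2, 6, 1, 12, 17, 8, 5, 4, 9, 11, 10, 14, 3, 15, 16, 0]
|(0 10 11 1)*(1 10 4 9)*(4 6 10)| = |(0 6 10 11 4 9 1)| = 7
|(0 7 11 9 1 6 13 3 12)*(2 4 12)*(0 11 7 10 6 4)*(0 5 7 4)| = |(0 10 6 13 3 2 5 7 4 12 11 9 1)| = 13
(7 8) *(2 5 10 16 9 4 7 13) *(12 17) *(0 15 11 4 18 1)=[15, 0, 5, 3, 7, 10, 6, 8, 13, 18, 16, 4, 17, 2, 14, 11, 9, 12, 1]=(0 15 11 4 7 8 13 2 5 10 16 9 18 1)(12 17)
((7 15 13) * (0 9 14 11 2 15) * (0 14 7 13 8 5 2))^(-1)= ((0 9 7 14 11)(2 15 8 5))^(-1)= (0 11 14 7 9)(2 5 8 15)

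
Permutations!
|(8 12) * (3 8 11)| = 4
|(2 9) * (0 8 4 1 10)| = |(0 8 4 1 10)(2 9)| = 10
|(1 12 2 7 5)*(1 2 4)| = |(1 12 4)(2 7 5)| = 3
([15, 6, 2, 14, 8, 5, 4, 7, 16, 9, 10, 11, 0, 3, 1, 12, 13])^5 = (0 12 15)(1 13 4 14 16 6 3 8)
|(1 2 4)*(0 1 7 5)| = 6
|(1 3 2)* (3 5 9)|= 5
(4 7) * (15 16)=(4 7)(15 16)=[0, 1, 2, 3, 7, 5, 6, 4, 8, 9, 10, 11, 12, 13, 14, 16, 15]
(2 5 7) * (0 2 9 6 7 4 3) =(0 2 5 4 3)(6 7 9) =[2, 1, 5, 0, 3, 4, 7, 9, 8, 6]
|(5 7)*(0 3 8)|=|(0 3 8)(5 7)|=6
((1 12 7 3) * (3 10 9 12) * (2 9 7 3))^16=((1 2 9 12 3)(7 10))^16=(1 2 9 12 3)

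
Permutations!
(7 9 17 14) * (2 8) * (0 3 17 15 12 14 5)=[3, 1, 8, 17, 4, 0, 6, 9, 2, 15, 10, 11, 14, 13, 7, 12, 16, 5]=(0 3 17 5)(2 8)(7 9 15 12 14)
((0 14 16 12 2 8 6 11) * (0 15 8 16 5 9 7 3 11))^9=((0 14 5 9 7 3 11 15 8 6)(2 16 12))^9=(16)(0 6 8 15 11 3 7 9 5 14)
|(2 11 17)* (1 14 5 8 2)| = |(1 14 5 8 2 11 17)| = 7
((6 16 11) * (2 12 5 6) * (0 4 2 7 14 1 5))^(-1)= (0 12 2 4)(1 14 7 11 16 6 5)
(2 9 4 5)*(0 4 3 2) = (0 4 5)(2 9 3) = [4, 1, 9, 2, 5, 0, 6, 7, 8, 3]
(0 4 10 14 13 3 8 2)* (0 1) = (0 4 10 14 13 3 8 2 1) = [4, 0, 1, 8, 10, 5, 6, 7, 2, 9, 14, 11, 12, 3, 13]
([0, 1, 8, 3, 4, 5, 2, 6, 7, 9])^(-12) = (9)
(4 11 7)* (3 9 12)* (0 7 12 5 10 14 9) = (0 7 4 11 12 3)(5 10 14 9) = [7, 1, 2, 0, 11, 10, 6, 4, 8, 5, 14, 12, 3, 13, 9]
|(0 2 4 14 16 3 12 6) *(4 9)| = |(0 2 9 4 14 16 3 12 6)| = 9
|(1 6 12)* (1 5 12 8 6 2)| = |(1 2)(5 12)(6 8)| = 2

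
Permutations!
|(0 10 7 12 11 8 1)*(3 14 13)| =21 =|(0 10 7 12 11 8 1)(3 14 13)|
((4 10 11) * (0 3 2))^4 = (0 3 2)(4 10 11)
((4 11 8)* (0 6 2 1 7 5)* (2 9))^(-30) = (11)(0 7 2 6 5 1 9)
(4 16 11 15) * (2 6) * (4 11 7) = (2 6)(4 16 7)(11 15) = [0, 1, 6, 3, 16, 5, 2, 4, 8, 9, 10, 15, 12, 13, 14, 11, 7]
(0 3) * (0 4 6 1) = [3, 0, 2, 4, 6, 5, 1] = (0 3 4 6 1)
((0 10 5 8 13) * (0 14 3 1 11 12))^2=(0 5 13 3 11)(1 12 10 8 14)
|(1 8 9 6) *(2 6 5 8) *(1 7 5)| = |(1 2 6 7 5 8 9)| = 7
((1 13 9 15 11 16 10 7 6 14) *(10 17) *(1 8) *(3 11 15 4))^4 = ((1 13 9 4 3 11 16 17 10 7 6 14 8))^4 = (1 3 10 8 4 17 14 9 16 6 13 11 7)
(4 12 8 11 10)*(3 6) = (3 6)(4 12 8 11 10) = [0, 1, 2, 6, 12, 5, 3, 7, 11, 9, 4, 10, 8]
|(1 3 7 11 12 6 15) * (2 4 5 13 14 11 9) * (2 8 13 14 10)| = 15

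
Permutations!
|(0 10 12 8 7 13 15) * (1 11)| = |(0 10 12 8 7 13 15)(1 11)| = 14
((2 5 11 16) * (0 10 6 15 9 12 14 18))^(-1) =(0 18 14 12 9 15 6 10)(2 16 11 5)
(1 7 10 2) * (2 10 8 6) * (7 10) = [0, 10, 1, 3, 4, 5, 2, 8, 6, 9, 7] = (1 10 7 8 6 2)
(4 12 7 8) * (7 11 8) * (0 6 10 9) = (0 6 10 9)(4 12 11 8) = [6, 1, 2, 3, 12, 5, 10, 7, 4, 0, 9, 8, 11]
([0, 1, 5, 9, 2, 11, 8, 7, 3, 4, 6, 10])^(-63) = (11)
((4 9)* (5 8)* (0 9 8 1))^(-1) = (0 1 5 8 4 9)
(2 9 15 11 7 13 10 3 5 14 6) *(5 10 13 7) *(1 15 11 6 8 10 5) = (1 15 6 2 9 11)(3 5 14 8 10) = [0, 15, 9, 5, 4, 14, 2, 7, 10, 11, 3, 1, 12, 13, 8, 6]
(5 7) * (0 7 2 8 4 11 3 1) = (0 7 5 2 8 4 11 3 1) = [7, 0, 8, 1, 11, 2, 6, 5, 4, 9, 10, 3]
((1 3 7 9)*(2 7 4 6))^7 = ((1 3 4 6 2 7 9))^7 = (9)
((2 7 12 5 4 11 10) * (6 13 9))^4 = (2 4 7 11 12 10 5)(6 13 9)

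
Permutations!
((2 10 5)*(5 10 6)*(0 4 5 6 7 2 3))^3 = (10)(0 3 5 4)(2 7)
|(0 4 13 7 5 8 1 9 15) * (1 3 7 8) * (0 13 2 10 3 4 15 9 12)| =|(0 15 13 8 4 2 10 3 7 5 1 12)| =12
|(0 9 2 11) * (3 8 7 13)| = |(0 9 2 11)(3 8 7 13)| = 4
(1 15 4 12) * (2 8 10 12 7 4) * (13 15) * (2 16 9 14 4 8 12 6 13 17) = (1 17 2 12)(4 7 8 10 6 13 15 16 9 14) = [0, 17, 12, 3, 7, 5, 13, 8, 10, 14, 6, 11, 1, 15, 4, 16, 9, 2]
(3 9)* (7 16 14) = (3 9)(7 16 14) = [0, 1, 2, 9, 4, 5, 6, 16, 8, 3, 10, 11, 12, 13, 7, 15, 14]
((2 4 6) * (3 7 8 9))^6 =((2 4 6)(3 7 8 9))^6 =(3 8)(7 9)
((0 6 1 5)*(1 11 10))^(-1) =((0 6 11 10 1 5))^(-1) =(0 5 1 10 11 6)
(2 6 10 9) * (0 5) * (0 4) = [5, 1, 6, 3, 0, 4, 10, 7, 8, 2, 9] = (0 5 4)(2 6 10 9)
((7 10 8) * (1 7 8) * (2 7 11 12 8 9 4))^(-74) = (1 7 4 8 11 10 2 9 12)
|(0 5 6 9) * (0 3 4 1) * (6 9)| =6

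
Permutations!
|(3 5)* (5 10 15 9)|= |(3 10 15 9 5)|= 5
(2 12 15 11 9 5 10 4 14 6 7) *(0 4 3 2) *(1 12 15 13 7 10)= (0 4 14 6 10 3 2 15 11 9 5 1 12 13 7)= [4, 12, 15, 2, 14, 1, 10, 0, 8, 5, 3, 9, 13, 7, 6, 11]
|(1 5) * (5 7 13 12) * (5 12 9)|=|(1 7 13 9 5)|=5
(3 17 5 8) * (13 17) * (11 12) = (3 13 17 5 8)(11 12) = [0, 1, 2, 13, 4, 8, 6, 7, 3, 9, 10, 12, 11, 17, 14, 15, 16, 5]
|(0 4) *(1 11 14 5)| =4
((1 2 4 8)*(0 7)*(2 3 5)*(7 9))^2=((0 9 7)(1 3 5 2 4 8))^2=(0 7 9)(1 5 4)(2 8 3)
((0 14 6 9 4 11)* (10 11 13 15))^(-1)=(0 11 10 15 13 4 9 6 14)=((0 14 6 9 4 13 15 10 11))^(-1)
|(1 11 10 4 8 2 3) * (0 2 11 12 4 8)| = |(0 2 3 1 12 4)(8 11 10)| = 6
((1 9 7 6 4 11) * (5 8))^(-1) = (1 11 4 6 7 9)(5 8)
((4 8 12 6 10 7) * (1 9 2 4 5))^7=((1 9 2 4 8 12 6 10 7 5))^7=(1 10 8 9 7 12 2 5 6 4)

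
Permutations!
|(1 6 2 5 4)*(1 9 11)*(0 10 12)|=21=|(0 10 12)(1 6 2 5 4 9 11)|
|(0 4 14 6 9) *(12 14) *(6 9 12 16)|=7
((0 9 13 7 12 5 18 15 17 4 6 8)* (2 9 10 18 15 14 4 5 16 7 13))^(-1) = (0 8 6 4 14 18 10)(2 9)(5 17 15)(7 16 12)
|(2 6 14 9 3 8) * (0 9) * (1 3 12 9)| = |(0 1 3 8 2 6 14)(9 12)| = 14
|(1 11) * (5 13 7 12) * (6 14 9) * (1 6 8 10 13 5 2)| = |(1 11 6 14 9 8 10 13 7 12 2)| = 11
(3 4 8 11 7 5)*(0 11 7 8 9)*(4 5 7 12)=(0 11 8 12 4 9)(3 5)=[11, 1, 2, 5, 9, 3, 6, 7, 12, 0, 10, 8, 4]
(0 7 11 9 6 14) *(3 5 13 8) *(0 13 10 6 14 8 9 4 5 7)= (3 7 11 4 5 10 6 8)(9 14 13)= [0, 1, 2, 7, 5, 10, 8, 11, 3, 14, 6, 4, 12, 9, 13]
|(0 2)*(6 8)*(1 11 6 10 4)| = 6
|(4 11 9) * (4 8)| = 4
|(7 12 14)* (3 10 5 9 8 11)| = |(3 10 5 9 8 11)(7 12 14)| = 6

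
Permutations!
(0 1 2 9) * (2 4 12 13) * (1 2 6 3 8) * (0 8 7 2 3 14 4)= [3, 0, 9, 7, 12, 5, 14, 2, 1, 8, 10, 11, 13, 6, 4]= (0 3 7 2 9 8 1)(4 12 13 6 14)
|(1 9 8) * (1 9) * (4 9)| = |(4 9 8)| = 3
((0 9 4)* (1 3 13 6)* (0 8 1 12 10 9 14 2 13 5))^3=((0 14 2 13 6 12 10 9 4 8 1 3 5))^3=(0 13 10 8 5 2 12 4 3 14 6 9 1)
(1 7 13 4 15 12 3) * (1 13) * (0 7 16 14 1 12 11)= (0 7 12 3 13 4 15 11)(1 16 14)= [7, 16, 2, 13, 15, 5, 6, 12, 8, 9, 10, 0, 3, 4, 1, 11, 14]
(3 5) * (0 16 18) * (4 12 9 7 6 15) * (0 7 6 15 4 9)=(0 16 18 7 15 9 6 4 12)(3 5)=[16, 1, 2, 5, 12, 3, 4, 15, 8, 6, 10, 11, 0, 13, 14, 9, 18, 17, 7]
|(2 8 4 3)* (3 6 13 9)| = 7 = |(2 8 4 6 13 9 3)|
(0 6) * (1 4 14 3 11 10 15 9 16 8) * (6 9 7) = [9, 4, 2, 11, 14, 5, 0, 6, 1, 16, 15, 10, 12, 13, 3, 7, 8] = (0 9 16 8 1 4 14 3 11 10 15 7 6)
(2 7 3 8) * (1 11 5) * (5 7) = (1 11 7 3 8 2 5) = [0, 11, 5, 8, 4, 1, 6, 3, 2, 9, 10, 7]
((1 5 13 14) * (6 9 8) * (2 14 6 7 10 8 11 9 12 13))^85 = ((1 5 2 14)(6 12 13)(7 10 8)(9 11))^85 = (1 5 2 14)(6 12 13)(7 10 8)(9 11)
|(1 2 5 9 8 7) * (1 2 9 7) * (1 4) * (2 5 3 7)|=|(1 9 8 4)(2 3 7 5)|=4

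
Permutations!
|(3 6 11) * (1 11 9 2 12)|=|(1 11 3 6 9 2 12)|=7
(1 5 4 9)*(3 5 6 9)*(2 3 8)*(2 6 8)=(1 8 6 9)(2 3 5 4)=[0, 8, 3, 5, 2, 4, 9, 7, 6, 1]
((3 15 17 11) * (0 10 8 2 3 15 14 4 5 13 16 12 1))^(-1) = ((0 10 8 2 3 14 4 5 13 16 12 1)(11 15 17))^(-1) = (0 1 12 16 13 5 4 14 3 2 8 10)(11 17 15)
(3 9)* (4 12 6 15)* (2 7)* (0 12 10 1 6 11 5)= [12, 6, 7, 9, 10, 0, 15, 2, 8, 3, 1, 5, 11, 13, 14, 4]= (0 12 11 5)(1 6 15 4 10)(2 7)(3 9)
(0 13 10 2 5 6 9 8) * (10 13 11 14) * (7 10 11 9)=(0 9 8)(2 5 6 7 10)(11 14)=[9, 1, 5, 3, 4, 6, 7, 10, 0, 8, 2, 14, 12, 13, 11]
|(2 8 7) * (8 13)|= 4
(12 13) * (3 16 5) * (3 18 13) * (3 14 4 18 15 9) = [0, 1, 2, 16, 18, 15, 6, 7, 8, 3, 10, 11, 14, 12, 4, 9, 5, 17, 13] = (3 16 5 15 9)(4 18 13 12 14)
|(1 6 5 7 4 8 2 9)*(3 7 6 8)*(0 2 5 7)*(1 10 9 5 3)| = 18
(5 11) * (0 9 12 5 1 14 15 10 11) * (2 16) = (0 9 12 5)(1 14 15 10 11)(2 16) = [9, 14, 16, 3, 4, 0, 6, 7, 8, 12, 11, 1, 5, 13, 15, 10, 2]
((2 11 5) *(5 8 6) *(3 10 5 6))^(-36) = (11)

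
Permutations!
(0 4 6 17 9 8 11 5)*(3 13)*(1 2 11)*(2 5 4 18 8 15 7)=(0 18 8 1 5)(2 11 4 6 17 9 15 7)(3 13)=[18, 5, 11, 13, 6, 0, 17, 2, 1, 15, 10, 4, 12, 3, 14, 7, 16, 9, 8]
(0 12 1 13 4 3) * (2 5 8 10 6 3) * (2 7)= (0 12 1 13 4 7 2 5 8 10 6 3)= [12, 13, 5, 0, 7, 8, 3, 2, 10, 9, 6, 11, 1, 4]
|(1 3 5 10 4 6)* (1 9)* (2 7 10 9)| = 20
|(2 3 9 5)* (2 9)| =|(2 3)(5 9)| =2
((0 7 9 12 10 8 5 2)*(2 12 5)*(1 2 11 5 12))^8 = ((0 7 9 12 10 8 11 5 1 2))^8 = (0 1 11 10 9)(2 5 8 12 7)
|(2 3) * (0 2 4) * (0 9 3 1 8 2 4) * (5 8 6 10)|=12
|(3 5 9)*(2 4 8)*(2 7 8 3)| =10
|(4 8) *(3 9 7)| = |(3 9 7)(4 8)| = 6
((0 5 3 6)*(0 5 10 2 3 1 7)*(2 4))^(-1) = (0 7 1 5 6 3 2 4 10)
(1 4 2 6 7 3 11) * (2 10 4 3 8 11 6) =[0, 3, 2, 6, 10, 5, 7, 8, 11, 9, 4, 1] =(1 3 6 7 8 11)(4 10)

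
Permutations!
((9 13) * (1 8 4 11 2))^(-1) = (1 2 11 4 8)(9 13) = ((1 8 4 11 2)(9 13))^(-1)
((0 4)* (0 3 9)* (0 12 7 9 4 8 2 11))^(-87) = (12)(0 8 2 11)(3 4)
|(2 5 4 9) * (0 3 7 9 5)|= |(0 3 7 9 2)(4 5)|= 10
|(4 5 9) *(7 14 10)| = 3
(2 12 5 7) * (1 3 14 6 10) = (1 3 14 6 10)(2 12 5 7) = [0, 3, 12, 14, 4, 7, 10, 2, 8, 9, 1, 11, 5, 13, 6]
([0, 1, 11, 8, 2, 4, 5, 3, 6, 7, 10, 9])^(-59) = (2 3 4 7 5 9 6 11 8)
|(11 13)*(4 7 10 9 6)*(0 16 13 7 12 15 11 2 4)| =12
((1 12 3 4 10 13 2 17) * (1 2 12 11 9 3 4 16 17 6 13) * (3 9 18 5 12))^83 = (1 10 4 12 5 18 11)(2 17 16 3 13 6)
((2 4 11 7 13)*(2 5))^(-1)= ((2 4 11 7 13 5))^(-1)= (2 5 13 7 11 4)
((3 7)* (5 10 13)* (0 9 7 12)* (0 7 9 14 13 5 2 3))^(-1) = (0 7 12 3 2 13 14)(5 10)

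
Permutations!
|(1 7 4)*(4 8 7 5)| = |(1 5 4)(7 8)| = 6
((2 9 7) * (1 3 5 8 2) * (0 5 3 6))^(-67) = ((0 5 8 2 9 7 1 6))^(-67) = (0 7 8 6 9 5 1 2)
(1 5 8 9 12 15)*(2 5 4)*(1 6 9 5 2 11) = (1 4 11)(5 8)(6 9 12 15) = [0, 4, 2, 3, 11, 8, 9, 7, 5, 12, 10, 1, 15, 13, 14, 6]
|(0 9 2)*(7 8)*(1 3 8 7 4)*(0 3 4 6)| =6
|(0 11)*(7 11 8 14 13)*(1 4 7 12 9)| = |(0 8 14 13 12 9 1 4 7 11)| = 10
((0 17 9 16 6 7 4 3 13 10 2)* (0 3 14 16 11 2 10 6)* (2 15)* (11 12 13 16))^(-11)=((0 17 9 12 13 6 7 4 14 11 15 2 3 16))^(-11)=(0 12 7 11 3 17 13 4 15 16 9 6 14 2)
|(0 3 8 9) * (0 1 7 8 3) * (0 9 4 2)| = 7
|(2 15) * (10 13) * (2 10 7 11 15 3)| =|(2 3)(7 11 15 10 13)| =10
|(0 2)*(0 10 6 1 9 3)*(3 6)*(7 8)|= 12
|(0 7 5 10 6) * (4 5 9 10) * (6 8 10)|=4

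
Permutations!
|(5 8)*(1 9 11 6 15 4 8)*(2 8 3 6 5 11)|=12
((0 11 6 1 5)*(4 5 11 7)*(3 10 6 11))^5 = (11)(0 7 4 5)(1 3 10 6)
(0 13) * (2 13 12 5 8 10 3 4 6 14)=[12, 1, 13, 4, 6, 8, 14, 7, 10, 9, 3, 11, 5, 0, 2]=(0 12 5 8 10 3 4 6 14 2 13)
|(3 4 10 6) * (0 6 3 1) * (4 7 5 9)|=6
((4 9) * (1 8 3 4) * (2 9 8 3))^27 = ((1 3 4 8 2 9))^27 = (1 8)(2 3)(4 9)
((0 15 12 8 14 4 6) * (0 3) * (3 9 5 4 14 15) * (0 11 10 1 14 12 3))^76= (1 15)(3 14)(8 10)(11 12)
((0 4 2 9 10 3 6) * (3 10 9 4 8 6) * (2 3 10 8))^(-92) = (0 6 8 10 3 4 2) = ((0 2 4 3 10 8 6))^(-92)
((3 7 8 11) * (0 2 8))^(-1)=(0 7 3 11 8 2)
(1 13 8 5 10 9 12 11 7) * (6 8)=(1 13 6 8 5 10 9 12 11 7)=[0, 13, 2, 3, 4, 10, 8, 1, 5, 12, 9, 7, 11, 6]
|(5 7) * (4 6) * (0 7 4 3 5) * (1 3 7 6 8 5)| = 6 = |(0 6 7)(1 3)(4 8 5)|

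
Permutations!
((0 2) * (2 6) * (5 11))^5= (0 2 6)(5 11)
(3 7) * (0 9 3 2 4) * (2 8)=[9, 1, 4, 7, 0, 5, 6, 8, 2, 3]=(0 9 3 7 8 2 4)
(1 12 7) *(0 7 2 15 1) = (0 7)(1 12 2 15) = [7, 12, 15, 3, 4, 5, 6, 0, 8, 9, 10, 11, 2, 13, 14, 1]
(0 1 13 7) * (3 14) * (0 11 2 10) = (0 1 13 7 11 2 10)(3 14) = [1, 13, 10, 14, 4, 5, 6, 11, 8, 9, 0, 2, 12, 7, 3]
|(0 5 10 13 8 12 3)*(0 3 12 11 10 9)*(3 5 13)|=8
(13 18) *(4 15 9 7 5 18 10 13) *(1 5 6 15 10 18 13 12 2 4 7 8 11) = (1 5 13 18 7 6 15 9 8 11)(2 4 10 12) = [0, 5, 4, 3, 10, 13, 15, 6, 11, 8, 12, 1, 2, 18, 14, 9, 16, 17, 7]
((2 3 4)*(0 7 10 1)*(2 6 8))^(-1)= ((0 7 10 1)(2 3 4 6 8))^(-1)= (0 1 10 7)(2 8 6 4 3)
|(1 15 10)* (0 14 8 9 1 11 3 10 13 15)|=30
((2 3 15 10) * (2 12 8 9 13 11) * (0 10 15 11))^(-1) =(15)(0 13 9 8 12 10)(2 11 3)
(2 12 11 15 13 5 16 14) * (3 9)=(2 12 11 15 13 5 16 14)(3 9)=[0, 1, 12, 9, 4, 16, 6, 7, 8, 3, 10, 15, 11, 5, 2, 13, 14]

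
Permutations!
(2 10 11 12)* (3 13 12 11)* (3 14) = (2 10 14 3 13 12) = [0, 1, 10, 13, 4, 5, 6, 7, 8, 9, 14, 11, 2, 12, 3]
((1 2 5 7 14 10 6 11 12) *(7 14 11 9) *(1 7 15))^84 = (1 10)(2 6)(5 9)(14 15)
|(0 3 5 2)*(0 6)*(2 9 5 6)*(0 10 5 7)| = 7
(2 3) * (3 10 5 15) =[0, 1, 10, 2, 4, 15, 6, 7, 8, 9, 5, 11, 12, 13, 14, 3] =(2 10 5 15 3)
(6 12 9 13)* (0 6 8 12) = (0 6)(8 12 9 13) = [6, 1, 2, 3, 4, 5, 0, 7, 12, 13, 10, 11, 9, 8]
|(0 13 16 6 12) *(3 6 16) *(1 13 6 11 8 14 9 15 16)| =|(0 6 12)(1 13 3 11 8 14 9 15 16)| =9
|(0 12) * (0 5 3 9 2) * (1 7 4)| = 6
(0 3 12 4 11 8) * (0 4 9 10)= (0 3 12 9 10)(4 11 8)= [3, 1, 2, 12, 11, 5, 6, 7, 4, 10, 0, 8, 9]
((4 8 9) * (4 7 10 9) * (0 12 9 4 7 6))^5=((0 12 9 6)(4 8 7 10))^5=(0 12 9 6)(4 8 7 10)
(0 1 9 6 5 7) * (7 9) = (0 1 7)(5 9 6) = [1, 7, 2, 3, 4, 9, 5, 0, 8, 6]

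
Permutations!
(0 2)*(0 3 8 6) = (0 2 3 8 6) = [2, 1, 3, 8, 4, 5, 0, 7, 6]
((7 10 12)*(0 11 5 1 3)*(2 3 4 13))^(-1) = (0 3 2 13 4 1 5 11)(7 12 10)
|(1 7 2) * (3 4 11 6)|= |(1 7 2)(3 4 11 6)|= 12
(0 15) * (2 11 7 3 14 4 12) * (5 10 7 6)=[15, 1, 11, 14, 12, 10, 5, 3, 8, 9, 7, 6, 2, 13, 4, 0]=(0 15)(2 11 6 5 10 7 3 14 4 12)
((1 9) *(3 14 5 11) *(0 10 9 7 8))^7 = (0 10 9 1 7 8)(3 11 5 14)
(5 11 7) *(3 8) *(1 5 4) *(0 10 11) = (0 10 11 7 4 1 5)(3 8) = [10, 5, 2, 8, 1, 0, 6, 4, 3, 9, 11, 7]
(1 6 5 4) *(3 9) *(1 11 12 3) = [0, 6, 2, 9, 11, 4, 5, 7, 8, 1, 10, 12, 3] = (1 6 5 4 11 12 3 9)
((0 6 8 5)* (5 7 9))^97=((0 6 8 7 9 5))^97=(0 6 8 7 9 5)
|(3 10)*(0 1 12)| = |(0 1 12)(3 10)| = 6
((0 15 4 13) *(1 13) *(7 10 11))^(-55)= (15)(7 11 10)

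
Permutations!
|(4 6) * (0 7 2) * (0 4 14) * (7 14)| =4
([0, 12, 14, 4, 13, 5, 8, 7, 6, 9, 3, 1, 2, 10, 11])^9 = [0, 11, 12, 4, 13, 5, 8, 7, 6, 9, 3, 14, 1, 10, 2]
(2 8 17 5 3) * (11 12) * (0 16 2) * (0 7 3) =[16, 1, 8, 7, 4, 0, 6, 3, 17, 9, 10, 12, 11, 13, 14, 15, 2, 5] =(0 16 2 8 17 5)(3 7)(11 12)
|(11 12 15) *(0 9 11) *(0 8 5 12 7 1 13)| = 12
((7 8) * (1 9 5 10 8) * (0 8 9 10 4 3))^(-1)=(0 3 4 5 9 10 1 7 8)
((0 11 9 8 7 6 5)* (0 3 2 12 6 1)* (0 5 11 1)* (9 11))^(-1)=(0 7 8 9 6 12 2 3 5 1)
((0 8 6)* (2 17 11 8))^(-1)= (0 6 8 11 17 2)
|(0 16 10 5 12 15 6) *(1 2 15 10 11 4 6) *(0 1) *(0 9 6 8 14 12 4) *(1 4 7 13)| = 39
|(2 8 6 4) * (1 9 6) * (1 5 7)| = 8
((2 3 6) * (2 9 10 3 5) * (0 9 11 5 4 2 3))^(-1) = (0 10 9)(2 4)(3 5 11 6)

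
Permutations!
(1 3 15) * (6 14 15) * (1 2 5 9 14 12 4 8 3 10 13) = (1 10 13)(2 5 9 14 15)(3 6 12 4 8) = [0, 10, 5, 6, 8, 9, 12, 7, 3, 14, 13, 11, 4, 1, 15, 2]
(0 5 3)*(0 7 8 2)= (0 5 3 7 8 2)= [5, 1, 0, 7, 4, 3, 6, 8, 2]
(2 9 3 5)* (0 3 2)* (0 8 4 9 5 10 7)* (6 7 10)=[3, 1, 5, 6, 9, 8, 7, 0, 4, 2, 10]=(10)(0 3 6 7)(2 5 8 4 9)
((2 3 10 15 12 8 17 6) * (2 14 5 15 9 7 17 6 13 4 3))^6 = ((3 10 9 7 17 13 4)(5 15 12 8 6 14))^6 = (3 4 13 17 7 9 10)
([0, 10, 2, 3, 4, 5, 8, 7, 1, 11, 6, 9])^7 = [0, 8, 2, 3, 4, 5, 10, 7, 6, 11, 1, 9]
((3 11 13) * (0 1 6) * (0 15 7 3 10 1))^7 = ((1 6 15 7 3 11 13 10))^7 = (1 10 13 11 3 7 15 6)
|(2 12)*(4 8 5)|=6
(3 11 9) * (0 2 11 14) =(0 2 11 9 3 14) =[2, 1, 11, 14, 4, 5, 6, 7, 8, 3, 10, 9, 12, 13, 0]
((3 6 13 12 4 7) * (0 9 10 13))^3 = (0 13 7)(3 9 12)(4 6 10)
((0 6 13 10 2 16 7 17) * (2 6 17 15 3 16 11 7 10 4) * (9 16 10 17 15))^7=(0 2 15 11 3 7 10 9 6 16 13 17 4)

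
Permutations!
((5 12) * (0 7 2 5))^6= (0 7 2 5 12)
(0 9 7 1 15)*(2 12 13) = (0 9 7 1 15)(2 12 13) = [9, 15, 12, 3, 4, 5, 6, 1, 8, 7, 10, 11, 13, 2, 14, 0]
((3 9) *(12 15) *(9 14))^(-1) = ((3 14 9)(12 15))^(-1) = (3 9 14)(12 15)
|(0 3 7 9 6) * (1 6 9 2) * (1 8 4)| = 8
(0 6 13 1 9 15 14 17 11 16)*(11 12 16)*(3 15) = (0 6 13 1 9 3 15 14 17 12 16) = [6, 9, 2, 15, 4, 5, 13, 7, 8, 3, 10, 11, 16, 1, 17, 14, 0, 12]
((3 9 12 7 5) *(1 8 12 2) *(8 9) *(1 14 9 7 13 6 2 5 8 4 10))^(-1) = ((1 7 8 12 13 6 2 14 9 5 3 4 10))^(-1) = (1 10 4 3 5 9 14 2 6 13 12 8 7)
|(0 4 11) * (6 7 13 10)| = |(0 4 11)(6 7 13 10)| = 12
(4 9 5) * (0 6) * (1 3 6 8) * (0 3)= (0 8 1)(3 6)(4 9 5)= [8, 0, 2, 6, 9, 4, 3, 7, 1, 5]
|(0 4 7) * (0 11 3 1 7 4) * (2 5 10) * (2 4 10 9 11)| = |(1 7 2 5 9 11 3)(4 10)| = 14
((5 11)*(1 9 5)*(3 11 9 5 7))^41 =(1 11 3 7 9 5)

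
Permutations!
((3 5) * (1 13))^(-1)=(1 13)(3 5)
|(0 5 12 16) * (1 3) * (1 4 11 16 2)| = |(0 5 12 2 1 3 4 11 16)| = 9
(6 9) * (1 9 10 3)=(1 9 6 10 3)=[0, 9, 2, 1, 4, 5, 10, 7, 8, 6, 3]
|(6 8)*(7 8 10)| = 4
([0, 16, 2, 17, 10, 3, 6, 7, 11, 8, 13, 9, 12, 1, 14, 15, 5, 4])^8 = (17)(8 9 11)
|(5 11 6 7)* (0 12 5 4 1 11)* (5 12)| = 10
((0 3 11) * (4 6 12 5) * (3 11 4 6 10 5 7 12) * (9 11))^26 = ((0 9 11)(3 4 10 5 6)(7 12))^26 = (12)(0 11 9)(3 4 10 5 6)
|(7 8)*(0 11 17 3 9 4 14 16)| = 8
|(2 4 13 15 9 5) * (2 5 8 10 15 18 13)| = 4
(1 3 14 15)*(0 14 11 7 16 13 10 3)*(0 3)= (0 14 15 1 3 11 7 16 13 10)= [14, 3, 2, 11, 4, 5, 6, 16, 8, 9, 0, 7, 12, 10, 15, 1, 13]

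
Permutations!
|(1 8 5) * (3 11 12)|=3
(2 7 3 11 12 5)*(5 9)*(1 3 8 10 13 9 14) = (1 3 11 12 14)(2 7 8 10 13 9 5) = [0, 3, 7, 11, 4, 2, 6, 8, 10, 5, 13, 12, 14, 9, 1]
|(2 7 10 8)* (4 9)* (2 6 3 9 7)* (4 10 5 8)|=|(3 9 10 4 7 5 8 6)|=8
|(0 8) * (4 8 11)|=4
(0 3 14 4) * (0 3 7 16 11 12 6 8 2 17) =[7, 1, 17, 14, 3, 5, 8, 16, 2, 9, 10, 12, 6, 13, 4, 15, 11, 0] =(0 7 16 11 12 6 8 2 17)(3 14 4)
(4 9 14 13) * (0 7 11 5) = [7, 1, 2, 3, 9, 0, 6, 11, 8, 14, 10, 5, 12, 4, 13] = (0 7 11 5)(4 9 14 13)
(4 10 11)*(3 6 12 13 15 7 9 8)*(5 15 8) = (3 6 12 13 8)(4 10 11)(5 15 7 9) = [0, 1, 2, 6, 10, 15, 12, 9, 3, 5, 11, 4, 13, 8, 14, 7]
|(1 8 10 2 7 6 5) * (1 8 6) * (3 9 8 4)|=|(1 6 5 4 3 9 8 10 2 7)|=10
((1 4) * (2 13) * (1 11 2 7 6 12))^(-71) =((1 4 11 2 13 7 6 12))^(-71) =(1 4 11 2 13 7 6 12)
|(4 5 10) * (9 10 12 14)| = 6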